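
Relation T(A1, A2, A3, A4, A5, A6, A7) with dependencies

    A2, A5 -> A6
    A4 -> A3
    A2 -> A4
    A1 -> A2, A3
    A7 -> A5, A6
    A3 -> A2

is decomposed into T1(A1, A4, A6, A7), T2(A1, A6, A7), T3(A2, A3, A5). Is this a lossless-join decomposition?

Chase test. Columns are A1, A2, A3, A4, A5, A6, A7; row i has aⱼ where attribute j ∈ Ti, else bᵢⱼ.
Initial tableau (one row per fragment):
  row 1: a1 b12 b13 a4 b15 a6 a7
  row 2: a1 b22 b23 b24 b25 a6 a7
  row 3: b31 a2 a3 b34 a5 b36 b37
Rows 1 and 2 agree on A1; apply A1→A2, A3 and equate their A2, A3 entries.
Rows 1 and 2 agree on A7; apply A7→A5, A6 and equate their A5, A6 entries.
Rows 1 and 2 agree on A2; apply A2→A4 and equate their A4 entries.
No row becomes fully distinguished — the join is lossy.

No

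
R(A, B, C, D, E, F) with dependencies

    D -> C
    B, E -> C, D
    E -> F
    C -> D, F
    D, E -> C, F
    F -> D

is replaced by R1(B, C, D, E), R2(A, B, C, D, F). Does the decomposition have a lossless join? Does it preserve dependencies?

lossy but dependency-preserving

Lossless test: (B, C, D)⁺ = {B, C, D, F}, which is a superkey of neither fragment — lossy.
Dependency preservation: E → F; D, E → C, F are not contained in any single fragment, but the restricted closure of each left-hand side across the fragments still reaches the right-hand side; the remaining FDs each lie inside some fragment. All dependencies are preserved.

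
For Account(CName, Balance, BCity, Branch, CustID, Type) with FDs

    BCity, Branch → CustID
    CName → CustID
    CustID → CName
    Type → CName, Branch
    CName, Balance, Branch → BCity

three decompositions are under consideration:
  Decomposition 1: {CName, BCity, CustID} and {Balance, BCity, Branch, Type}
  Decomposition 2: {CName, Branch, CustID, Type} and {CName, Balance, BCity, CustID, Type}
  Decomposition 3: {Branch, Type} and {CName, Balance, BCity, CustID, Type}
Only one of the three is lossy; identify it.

Decomposition 1: common = {BCity}, closure = {BCity} → lossy.
Decomposition 2: common = {CName, CustID, Type}, closure = {CName, Branch, CustID, Type} → lossless.
Decomposition 3: common = {Type}, closure = {CName, Branch, CustID, Type} → lossless.

Decomposition 1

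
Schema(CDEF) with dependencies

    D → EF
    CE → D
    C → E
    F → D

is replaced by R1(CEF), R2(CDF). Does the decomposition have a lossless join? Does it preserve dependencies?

Lossless test: (CF)⁺ = {CDEF}, which contains all of one fragment — lossless.
Dependency preservation: D → EF; CE → D are not contained in any single fragment, but the restricted closure of each left-hand side across the fragments still reaches the right-hand side; the remaining FDs each lie inside some fragment. All dependencies are preserved.

lossless and dependency-preserving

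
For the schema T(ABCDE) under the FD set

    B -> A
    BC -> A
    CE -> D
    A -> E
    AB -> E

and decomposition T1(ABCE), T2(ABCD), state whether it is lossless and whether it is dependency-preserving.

lossless but not dependency-preserving

Lossless test: (ABC)⁺ = {ABCDE}, which contains all of one fragment — lossless.
Dependency preservation: the restricted closure of {CE} across the fragments never reaches {D}, so CE → D cannot be enforced without a join — not preserved.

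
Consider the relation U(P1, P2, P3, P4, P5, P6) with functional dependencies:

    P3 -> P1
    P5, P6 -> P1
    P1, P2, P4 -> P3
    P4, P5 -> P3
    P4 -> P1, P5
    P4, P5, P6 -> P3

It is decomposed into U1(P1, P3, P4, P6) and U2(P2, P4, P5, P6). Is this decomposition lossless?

Common attributes: U1 ∩ U2 = {P4, P6}.
Closure of {P4, P6}: P4 → P1, P5 applies, adding P1, P5; P4, P5, P6 → P3 applies, adding P3. So (P4, P6)⁺ = {P1, P3, P4, P5, P6}.
This closure contains every attribute of U1, so U1 ∩ U2 → U1. The join is lossless.

Yes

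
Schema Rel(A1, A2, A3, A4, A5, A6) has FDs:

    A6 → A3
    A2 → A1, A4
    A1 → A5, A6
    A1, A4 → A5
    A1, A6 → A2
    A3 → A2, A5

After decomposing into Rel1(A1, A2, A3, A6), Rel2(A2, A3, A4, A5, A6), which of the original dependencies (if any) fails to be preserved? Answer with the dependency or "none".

A6 → A3 lies within Rel1.
A2 → A1, A4: restricted closure across fragments reaches A1, A4.
A1 → A5, A6: restricted closure across fragments reaches A5, A6.
A1, A4 → A5: restricted closure across fragments reaches A5.
A1, A6 → A2 lies within Rel1.
A3 → A2, A5 lies within Rel2.
Every dependency is enforceable on the fragments, so the decomposition is dependency-preserving.

none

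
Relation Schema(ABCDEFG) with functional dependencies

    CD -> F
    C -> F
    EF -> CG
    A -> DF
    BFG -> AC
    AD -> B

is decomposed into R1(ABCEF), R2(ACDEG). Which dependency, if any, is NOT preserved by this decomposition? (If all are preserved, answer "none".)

BFG -> AC

Check BFG → AC: no single fragment contains all of {ABCFG}, and the restricted closure of {BFG} across the fragments never reaches {AC}.
CD → F is preserved.
C → F is preserved.
EF → CG is preserved.
A → DF is preserved.
AD → B is preserved.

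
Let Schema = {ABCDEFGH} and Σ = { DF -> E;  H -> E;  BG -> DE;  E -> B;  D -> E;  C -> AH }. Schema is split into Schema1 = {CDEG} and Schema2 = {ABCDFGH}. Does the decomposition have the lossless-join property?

Yes

Common attributes: Schema1 ∩ Schema2 = {CDG}.
Closure of {CDG}: D → E applies, adding E; C → AH applies, adding AH; E → B applies, adding B. So (CDG)⁺ = {ABCDEGH}.
This closure contains every attribute of Schema1, so Schema1 ∩ Schema2 → Schema1. The join is lossless.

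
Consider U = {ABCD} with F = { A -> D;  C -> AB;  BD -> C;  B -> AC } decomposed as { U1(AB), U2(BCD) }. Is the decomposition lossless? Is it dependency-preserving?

lossless but not dependency-preserving

Lossless test: (B)⁺ = {ABCD}, which contains all of one fragment — lossless.
Dependency preservation: the restricted closure of {A} across the fragments never reaches {D}, so A → D cannot be enforced without a join — not preserved.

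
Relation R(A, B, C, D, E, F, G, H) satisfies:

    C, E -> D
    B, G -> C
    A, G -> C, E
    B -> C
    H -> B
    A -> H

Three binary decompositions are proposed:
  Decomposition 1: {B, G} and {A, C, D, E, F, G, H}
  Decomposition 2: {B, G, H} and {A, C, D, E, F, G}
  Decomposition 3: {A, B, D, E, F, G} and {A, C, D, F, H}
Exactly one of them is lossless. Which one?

Decomposition 3

Decomposition 1: common = {G}, closure = {G} → lossy.
Decomposition 2: common = {G}, closure = {G} → lossy.
Decomposition 3: common = {A, D, F}, closure = {A, B, C, D, F, H} → lossless.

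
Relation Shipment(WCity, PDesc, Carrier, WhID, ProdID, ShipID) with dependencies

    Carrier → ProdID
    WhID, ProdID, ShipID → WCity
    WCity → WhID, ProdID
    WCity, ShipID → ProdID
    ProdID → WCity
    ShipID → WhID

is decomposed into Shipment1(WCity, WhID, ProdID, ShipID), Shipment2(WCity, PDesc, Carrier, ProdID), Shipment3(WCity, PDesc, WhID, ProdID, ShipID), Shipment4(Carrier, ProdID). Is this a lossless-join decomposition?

No

Chase test. Columns are WCity, PDesc, Carrier, WhID, ProdID, ShipID; row i has aⱼ where attribute j ∈ Shipmenti, else bᵢⱼ.
Initial tableau (one row per fragment):
  row 1: a1 b12 b13 a4 a5 a6
  row 2: a1 a2 a3 b24 a5 b26
  row 3: a1 a2 b33 a4 a5 a6
  row 4: b41 b42 a3 b44 a5 b46
Rows 1 and 2 agree on WCity; apply WCity→WhID, ProdID and equate their WhID, ProdID entries.
Rows 1 and 4 agree on ProdID; apply ProdID→WCity and equate their WCity entries.
Rows 1 and 4 agree on WCity; apply WCity→WhID, ProdID and equate their WhID, ProdID entries.
No row becomes fully distinguished — the join is lossy.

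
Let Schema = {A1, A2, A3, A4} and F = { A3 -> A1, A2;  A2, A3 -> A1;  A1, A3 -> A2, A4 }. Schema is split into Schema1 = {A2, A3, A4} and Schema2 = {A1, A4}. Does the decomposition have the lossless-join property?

Common attributes: Schema1 ∩ Schema2 = {A4}.
No dependency enlarges {A4}, so (A4)⁺ = {A4}.
The closure contains neither all of Schema1 = {A2, A3, A4} nor all of Schema2 = {A1, A4}, so the common attributes are not a superkey of either fragment. The join is lossy.

No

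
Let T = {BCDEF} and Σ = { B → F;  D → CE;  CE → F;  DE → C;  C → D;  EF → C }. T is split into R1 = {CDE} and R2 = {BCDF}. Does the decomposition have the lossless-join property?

Yes

Common attributes: R1 ∩ R2 = {CD}.
Closure of {CD}: D → CE applies, adding E; CE → F applies, adding F. So (CD)⁺ = {CDEF}.
This closure contains every attribute of R1, so R1 ∩ R2 → R1. The join is lossless.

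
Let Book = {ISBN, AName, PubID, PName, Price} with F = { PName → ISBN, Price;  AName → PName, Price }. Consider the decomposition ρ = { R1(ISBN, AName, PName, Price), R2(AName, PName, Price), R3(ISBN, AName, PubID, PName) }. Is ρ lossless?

Yes

Chase test. Columns are ISBN, AName, PubID, PName, Price; row i has aⱼ where attribute j ∈ Ri, else bᵢⱼ.
Initial tableau (one row per fragment):
  row 1: a1 a2 b13 a4 a5
  row 2: b21 a2 b23 a4 a5
  row 3: a1 a2 a3 a4 b35
Rows 1 and 2 agree on PName; apply PName→ISBN, Price and equate their ISBN, Price entries.
Rows 1 and 3 agree on PName; apply PName→ISBN, Price and equate their ISBN, Price entries.
Row 3 is now all distinguished symbols — the join is lossless.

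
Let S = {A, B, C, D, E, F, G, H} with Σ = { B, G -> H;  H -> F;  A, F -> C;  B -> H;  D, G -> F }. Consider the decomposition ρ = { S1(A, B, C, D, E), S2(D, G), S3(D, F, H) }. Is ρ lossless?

Chase test. Columns are A, B, C, D, E, F, G, H; row i has aⱼ where attribute j ∈ Si, else bᵢⱼ.
Initial tableau (one row per fragment):
  row 1: a1 a2 a3 a4 a5 b16 b17 b18
  row 2: b21 b22 b23 a4 b25 b26 a7 b28
  row 3: b31 b32 b33 a4 b35 a6 b37 a8
No row becomes fully distinguished — the join is lossy.

No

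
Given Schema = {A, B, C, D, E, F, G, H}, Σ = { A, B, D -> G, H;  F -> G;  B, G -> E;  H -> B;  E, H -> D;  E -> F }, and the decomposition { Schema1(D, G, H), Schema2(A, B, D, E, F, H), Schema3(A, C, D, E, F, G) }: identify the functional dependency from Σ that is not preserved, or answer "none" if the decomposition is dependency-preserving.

B, G -> E

Check B, G → E: no single fragment contains all of {B, E, G}, and the restricted closure of {B, G} across the fragments never reaches {E}.
A, B, D → G, H is preserved.
F → G is preserved.
H → B is preserved.
E, H → D is preserved.
E → F is preserved.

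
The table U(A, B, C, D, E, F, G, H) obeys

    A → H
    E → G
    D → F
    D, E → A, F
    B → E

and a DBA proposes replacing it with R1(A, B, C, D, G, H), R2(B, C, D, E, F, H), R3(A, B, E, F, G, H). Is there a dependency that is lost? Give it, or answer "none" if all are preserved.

Check D, E → A, F: no single fragment contains all of {A, D, E, F}, and the restricted closure of {D, E} across the fragments never reaches {A, F}.
A → H is preserved.
E → G is preserved.
D → F is preserved.
B → E is preserved.

D, E → A, F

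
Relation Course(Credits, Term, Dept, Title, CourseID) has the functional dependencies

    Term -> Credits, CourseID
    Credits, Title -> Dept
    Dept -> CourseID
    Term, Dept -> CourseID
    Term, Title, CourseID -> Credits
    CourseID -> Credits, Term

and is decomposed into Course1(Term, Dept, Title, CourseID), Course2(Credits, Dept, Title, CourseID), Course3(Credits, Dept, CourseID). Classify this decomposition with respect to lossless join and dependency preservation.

lossless and dependency-preserving

Lossless test (chase): Rows 1 and 2 agree on CourseID; apply CourseID→Credits, Term and equate their Credits, Term entries. Rows 1 and 3 agree on CourseID; apply CourseID→Credits, Term and equate their Credits, Term entries. Row 1 is now all distinguished symbols — the join is lossless.
Dependency preservation: Term → Credits, CourseID; Term, Title, CourseID → Credits; CourseID → Credits, Term are not contained in any single fragment, but the restricted closure of each left-hand side across the fragments still reaches the right-hand side; the remaining FDs each lie inside some fragment. All dependencies are preserved.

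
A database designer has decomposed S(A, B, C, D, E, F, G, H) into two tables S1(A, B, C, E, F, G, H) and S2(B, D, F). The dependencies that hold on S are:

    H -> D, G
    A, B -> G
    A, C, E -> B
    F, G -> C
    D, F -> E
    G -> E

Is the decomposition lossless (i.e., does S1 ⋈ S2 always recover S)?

Common attributes: S1 ∩ S2 = {B, F}.
No dependency enlarges {B, F}, so (B, F)⁺ = {B, F}.
The closure contains neither all of S1 = {A, B, C, E, F, G, H} nor all of S2 = {B, D, F}, so the common attributes are not a superkey of either fragment. The join is lossy.

No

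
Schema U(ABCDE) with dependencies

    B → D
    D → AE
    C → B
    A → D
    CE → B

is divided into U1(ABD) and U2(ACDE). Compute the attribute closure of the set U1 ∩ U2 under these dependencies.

U1 ∩ U2 = {AD}.
D → AE applies, adding E
Closure: {ADE}.

ADE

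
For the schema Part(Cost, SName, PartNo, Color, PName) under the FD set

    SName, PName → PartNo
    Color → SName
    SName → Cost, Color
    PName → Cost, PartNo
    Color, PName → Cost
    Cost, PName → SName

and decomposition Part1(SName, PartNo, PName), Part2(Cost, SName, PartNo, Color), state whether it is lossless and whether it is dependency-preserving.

Lossless test: (SName, PartNo)⁺ = {Cost, SName, PartNo, Color}, which contains all of one fragment — lossless.
Dependency preservation: PName → Cost, PartNo; Color, PName → Cost; Cost, PName → SName are not contained in any single fragment, but the restricted closure of each left-hand side across the fragments still reaches the right-hand side; the remaining FDs each lie inside some fragment. All dependencies are preserved.

lossless and dependency-preserving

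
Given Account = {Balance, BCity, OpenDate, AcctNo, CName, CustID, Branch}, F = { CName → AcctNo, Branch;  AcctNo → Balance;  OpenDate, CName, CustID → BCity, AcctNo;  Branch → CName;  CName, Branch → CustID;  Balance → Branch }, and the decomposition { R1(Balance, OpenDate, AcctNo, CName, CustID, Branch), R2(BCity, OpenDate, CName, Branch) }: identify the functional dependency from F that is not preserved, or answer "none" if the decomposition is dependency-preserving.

CName → AcctNo, Branch lies within R1.
AcctNo → Balance lies within R1.
OpenDate, CName, CustID → BCity, AcctNo: restricted closure across fragments reaches BCity, AcctNo.
Branch → CName lies within R1.
CName, Branch → CustID lies within R1.
Balance → Branch lies within R1.
Every dependency is enforceable on the fragments, so the decomposition is dependency-preserving.

none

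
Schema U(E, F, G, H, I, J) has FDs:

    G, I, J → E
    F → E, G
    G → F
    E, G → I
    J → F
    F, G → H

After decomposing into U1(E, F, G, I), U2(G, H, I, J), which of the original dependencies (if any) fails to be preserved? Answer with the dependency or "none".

none

G, I, J → E: restricted closure across fragments reaches E.
F → E, G lies within U1.
G → F lies within U1.
E, G → I lies within U1.
J → F: restricted closure across fragments reaches F.
F, G → H: restricted closure across fragments reaches H.
Every dependency is enforceable on the fragments, so the decomposition is dependency-preserving.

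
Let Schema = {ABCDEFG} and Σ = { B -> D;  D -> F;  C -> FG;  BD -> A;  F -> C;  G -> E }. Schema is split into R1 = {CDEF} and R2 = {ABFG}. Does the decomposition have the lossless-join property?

No

Common attributes: R1 ∩ R2 = {F}.
Closure of {F}: F → C applies, adding C; C → FG applies, adding G; G → E applies, adding E. So (F)⁺ = {CEFG}.
The closure contains neither all of R1 = {CDEF} nor all of R2 = {ABFG}, so the common attributes are not a superkey of either fragment. The join is lossy.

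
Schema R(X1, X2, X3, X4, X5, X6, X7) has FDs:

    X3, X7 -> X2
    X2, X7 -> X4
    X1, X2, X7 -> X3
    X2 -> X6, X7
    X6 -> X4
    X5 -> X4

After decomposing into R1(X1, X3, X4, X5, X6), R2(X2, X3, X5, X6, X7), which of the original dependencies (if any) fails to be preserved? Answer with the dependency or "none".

X1, X2, X7 -> X3

Check X1, X2, X7 → X3: no single fragment contains all of {X1, X2, X3, X7}, and the restricted closure of {X1, X2, X7} across the fragments never reaches {X3}.
X3, X7 → X2 is preserved.
X2, X7 → X4 is preserved.
X2 → X6, X7 is preserved.
X6 → X4 is preserved.
X5 → X4 is preserved.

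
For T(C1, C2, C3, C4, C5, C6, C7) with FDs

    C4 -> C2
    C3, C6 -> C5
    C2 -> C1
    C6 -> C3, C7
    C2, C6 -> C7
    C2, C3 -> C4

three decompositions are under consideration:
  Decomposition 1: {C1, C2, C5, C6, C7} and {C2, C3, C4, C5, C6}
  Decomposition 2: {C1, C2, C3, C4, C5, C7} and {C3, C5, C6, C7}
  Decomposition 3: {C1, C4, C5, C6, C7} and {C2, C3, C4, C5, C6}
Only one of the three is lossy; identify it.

Decomposition 2

Decomposition 1: common = {C2, C5, C6}, closure = {C1, C2, C3, C4, C5, C6, C7} → lossless.
Decomposition 2: common = {C3, C5, C7}, closure = {C3, C5, C7} → lossy.
Decomposition 3: common = {C4, C5, C6}, closure = {C1, C2, C3, C4, C5, C6, C7} → lossless.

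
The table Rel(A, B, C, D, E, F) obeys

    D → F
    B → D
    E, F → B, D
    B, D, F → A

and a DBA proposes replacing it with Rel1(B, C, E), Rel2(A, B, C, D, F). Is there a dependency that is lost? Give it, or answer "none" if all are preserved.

Check E, F → B, D: no single fragment contains all of {B, D, E, F}, and the restricted closure of {E, F} across the fragments never reaches {B, D}.
D → F is preserved.
B → D is preserved.
B, D, F → A is preserved.

E, F → B, D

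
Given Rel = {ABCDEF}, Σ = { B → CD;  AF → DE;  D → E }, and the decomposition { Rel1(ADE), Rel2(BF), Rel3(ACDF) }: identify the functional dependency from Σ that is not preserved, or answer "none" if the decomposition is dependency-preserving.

B → CD

Check B → CD: no single fragment contains all of {BCD}, and the restricted closure of {B} across the fragments never reaches {CD}.
AF → DE is preserved.
D → E is preserved.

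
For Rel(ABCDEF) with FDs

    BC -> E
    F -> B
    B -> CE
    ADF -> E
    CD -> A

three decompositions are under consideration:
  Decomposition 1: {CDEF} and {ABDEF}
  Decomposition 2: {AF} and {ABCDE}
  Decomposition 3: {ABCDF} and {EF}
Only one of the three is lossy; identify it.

Decomposition 1: common = {DEF}, closure = {ABCDEF} → lossless.
Decomposition 2: common = {A}, closure = {A} → lossy.
Decomposition 3: common = {F}, closure = {BCEF} → lossless.

Decomposition 2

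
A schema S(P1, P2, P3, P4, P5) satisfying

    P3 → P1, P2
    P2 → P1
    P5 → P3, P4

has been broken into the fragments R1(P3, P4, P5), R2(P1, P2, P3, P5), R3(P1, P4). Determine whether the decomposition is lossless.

Chase test. Columns are P1, P2, P3, P4, P5; row i has aⱼ where attribute j ∈ Ri, else bᵢⱼ.
Initial tableau (one row per fragment):
  row 1: b11 b12 a3 a4 a5
  row 2: a1 a2 a3 b24 a5
  row 3: a1 b32 b33 a4 b35
Rows 1 and 2 agree on P3; apply P3→P1, P2 and equate their P1, P2 entries.
Rows 1 and 2 agree on P5; apply P5→P3, P4 and equate their P3, P4 entries.
Row 1 is now all distinguished symbols — the join is lossless.

Yes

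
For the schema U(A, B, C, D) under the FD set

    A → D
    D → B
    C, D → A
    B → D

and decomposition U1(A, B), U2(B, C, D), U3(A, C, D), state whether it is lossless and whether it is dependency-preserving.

lossless and dependency-preserving

Lossless test (chase): Rows 1 and 3 agree on A; apply A→D and equate their D entries. Rows 1 and 3 agree on D; apply D→B and equate their B entries. Rows 2 and 3 agree on C, D; apply C, D→A and equate their A entries. Row 2 is now all distinguished symbols — the join is lossless.
Dependency preservation: every FD's attributes lie within a single fragment, so each can be enforced locally — preserved.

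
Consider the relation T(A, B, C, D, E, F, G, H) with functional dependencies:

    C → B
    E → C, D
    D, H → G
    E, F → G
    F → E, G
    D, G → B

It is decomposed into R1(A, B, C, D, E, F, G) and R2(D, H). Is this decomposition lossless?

No

Common attributes: R1 ∩ R2 = {D}.
No dependency enlarges {D}, so (D)⁺ = {D}.
The closure contains neither all of R1 = {A, B, C, D, E, F, G} nor all of R2 = {D, H}, so the common attributes are not a superkey of either fragment. The join is lossy.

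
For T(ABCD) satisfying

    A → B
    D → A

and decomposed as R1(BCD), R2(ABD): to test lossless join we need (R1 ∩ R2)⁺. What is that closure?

ABD

R1 ∩ R2 = {BD}.
D → A applies, adding A
Closure: {ABD}.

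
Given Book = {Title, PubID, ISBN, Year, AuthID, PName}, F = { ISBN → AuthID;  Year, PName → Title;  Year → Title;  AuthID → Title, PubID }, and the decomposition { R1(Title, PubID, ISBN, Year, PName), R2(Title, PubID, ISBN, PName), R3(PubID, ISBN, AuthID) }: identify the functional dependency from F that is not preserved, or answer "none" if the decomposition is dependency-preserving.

Check AuthID → Title, PubID: no single fragment contains all of {Title, PubID, AuthID}, and the restricted closure of {AuthID} across the fragments never reaches {Title, PubID}.
ISBN → AuthID is preserved.
Year, PName → Title is preserved.
Year → Title is preserved.

AuthID → Title, PubID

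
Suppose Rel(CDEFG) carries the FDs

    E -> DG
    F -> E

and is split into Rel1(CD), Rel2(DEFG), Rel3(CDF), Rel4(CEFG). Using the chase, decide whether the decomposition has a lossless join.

Yes

Chase test. Columns are CDEFG; row i has aⱼ where attribute j ∈ Reli, else bᵢⱼ.
Initial tableau (one row per fragment):
  row 1: a1 a2 b13 b14 b15
  row 2: b21 a2 a3 a4 a5
  row 3: a1 a2 b33 a4 b35
  row 4: a1 b42 a3 a4 a5
Rows 2 and 4 agree on E; apply E→DG and equate their DG entries.
Rows 2 and 3 agree on F; apply F→E and equate their E entries.
Rows 2 and 3 agree on E; apply E→DG and equate their DG entries.
Row 3 is now all distinguished symbols — the join is lossless.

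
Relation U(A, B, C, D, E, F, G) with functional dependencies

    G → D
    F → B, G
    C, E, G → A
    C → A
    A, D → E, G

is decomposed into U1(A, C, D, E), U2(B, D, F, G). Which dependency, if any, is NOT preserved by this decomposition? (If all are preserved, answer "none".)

A, D → E, G

Check A, D → E, G: no single fragment contains all of {A, D, E, G}, and the restricted closure of {A, D} across the fragments never reaches {E, G}.
G → D is preserved.
F → B, G is preserved.
C, E, G → A is preserved.
C → A is preserved.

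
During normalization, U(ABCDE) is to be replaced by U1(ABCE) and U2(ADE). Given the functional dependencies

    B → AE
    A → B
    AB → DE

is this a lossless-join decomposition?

Common attributes: U1 ∩ U2 = {AE}.
Closure of {AE}: A → B applies, adding B; AB → DE applies, adding D. So (AE)⁺ = {ABDE}.
This closure contains every attribute of U2, so U1 ∩ U2 → U2. The join is lossless.

Yes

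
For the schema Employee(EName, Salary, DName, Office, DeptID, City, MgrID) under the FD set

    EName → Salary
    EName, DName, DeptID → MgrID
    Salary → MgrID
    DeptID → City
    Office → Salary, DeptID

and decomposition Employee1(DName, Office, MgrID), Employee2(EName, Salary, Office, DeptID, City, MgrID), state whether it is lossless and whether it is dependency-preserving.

Lossless test: (Office, MgrID)⁺ = {Salary, Office, DeptID, City, MgrID}, which is a superkey of neither fragment — lossy.
Dependency preservation: EName, DName, DeptID → MgrID is not contained in any single fragment, but the restricted closure of its left-hand side across the fragments still reaches the right-hand side; the remaining FDs each lie inside some fragment. All dependencies are preserved.

lossy but dependency-preserving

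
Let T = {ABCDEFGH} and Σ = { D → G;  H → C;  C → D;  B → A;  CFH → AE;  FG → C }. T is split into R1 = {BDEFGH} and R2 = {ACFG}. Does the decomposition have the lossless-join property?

Common attributes: R1 ∩ R2 = {FG}.
Closure of {FG}: FG → C applies, adding C; C → D applies, adding D. So (FG)⁺ = {CDFG}.
The closure contains neither all of R1 = {BDEFGH} nor all of R2 = {ACFG}, so the common attributes are not a superkey of either fragment. The join is lossy.

No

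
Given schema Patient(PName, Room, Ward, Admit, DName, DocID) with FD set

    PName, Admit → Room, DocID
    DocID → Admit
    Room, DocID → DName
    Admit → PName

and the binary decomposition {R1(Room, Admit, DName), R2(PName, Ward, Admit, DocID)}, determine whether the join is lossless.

Yes

Common attributes: R1 ∩ R2 = {Admit}.
Closure of {Admit}: Admit → PName applies, adding PName; PName, Admit → Room, DocID applies, adding Room, DocID; Room, DocID → DName applies, adding DName. So (Admit)⁺ = {PName, Room, Admit, DName, DocID}.
This closure contains every attribute of R1, so R1 ∩ R2 → R1. The join is lossless.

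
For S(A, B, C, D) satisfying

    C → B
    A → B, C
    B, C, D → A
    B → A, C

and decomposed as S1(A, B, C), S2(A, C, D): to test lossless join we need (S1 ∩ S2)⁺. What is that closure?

S1 ∩ S2 = {A, C}.
C → B applies, adding B
Closure: {A, B, C}.

A, B, C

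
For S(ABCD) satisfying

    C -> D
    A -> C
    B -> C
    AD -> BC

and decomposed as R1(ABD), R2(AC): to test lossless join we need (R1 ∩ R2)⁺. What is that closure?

R1 ∩ R2 = {A}.
A → C applies, adding C
C → D applies, adding D
AD → BC applies, adding B
Closure: {ABCD}.

ABCD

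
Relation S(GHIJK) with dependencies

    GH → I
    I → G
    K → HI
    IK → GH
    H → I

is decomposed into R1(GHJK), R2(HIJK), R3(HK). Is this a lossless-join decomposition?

Chase test. Columns are GHIJK; row i has aⱼ where attribute j ∈ Ri, else bᵢⱼ.
Initial tableau (one row per fragment):
  row 1: a1 a2 b13 a4 a5
  row 2: b21 a2 a3 a4 a5
  row 3: b31 a2 b33 b34 a5
Rows 1 and 2 agree on K; apply K→HI and equate their HI entries.
Rows 1 and 3 agree on K; apply K→HI and equate their HI entries.
Rows 1 and 2 agree on IK; apply IK→GH and equate their GH entries.
Rows 1 and 3 agree on IK; apply IK→GH and equate their GH entries.
Row 1 is now all distinguished symbols — the join is lossless.

Yes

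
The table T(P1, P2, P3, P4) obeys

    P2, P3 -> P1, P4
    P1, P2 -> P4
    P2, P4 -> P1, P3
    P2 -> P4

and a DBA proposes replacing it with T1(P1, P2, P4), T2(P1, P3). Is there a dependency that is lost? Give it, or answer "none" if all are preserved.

Check P2, P4 → P1, P3: no single fragment contains all of {P1, P2, P3, P4}, and the restricted closure of {P2, P4} across the fragments never reaches {P1, P3}.
P2, P3 → P1, P4 is preserved.
P1, P2 → P4 is preserved.
P2 → P4 is preserved.

P2, P4 -> P1, P3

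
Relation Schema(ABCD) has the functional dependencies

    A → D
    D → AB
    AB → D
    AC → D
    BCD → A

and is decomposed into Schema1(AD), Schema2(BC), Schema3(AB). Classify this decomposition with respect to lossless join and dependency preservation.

lossy but dependency-preserving

Lossless test (chase): Rows 1 and 3 agree on A; apply A→D and equate their D entries. Rows 1 and 3 agree on D; apply D→AB and equate their AB entries. No row becomes fully distinguished — the join is lossy.
Dependency preservation: D → AB; AB → D; AC → D; BCD → A are not contained in any single fragment, but the restricted closure of each left-hand side across the fragments still reaches the right-hand side; the remaining FDs each lie inside some fragment. All dependencies are preserved.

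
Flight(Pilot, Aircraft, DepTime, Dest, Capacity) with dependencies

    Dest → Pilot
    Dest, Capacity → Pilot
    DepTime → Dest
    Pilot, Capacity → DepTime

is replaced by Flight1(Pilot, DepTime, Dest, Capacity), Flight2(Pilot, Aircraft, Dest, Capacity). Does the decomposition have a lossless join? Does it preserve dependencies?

lossless and dependency-preserving

Lossless test: (Pilot, Dest, Capacity)⁺ = {Pilot, DepTime, Dest, Capacity}, which contains all of one fragment — lossless.
Dependency preservation: every FD's attributes lie within a single fragment, so each can be enforced locally — preserved.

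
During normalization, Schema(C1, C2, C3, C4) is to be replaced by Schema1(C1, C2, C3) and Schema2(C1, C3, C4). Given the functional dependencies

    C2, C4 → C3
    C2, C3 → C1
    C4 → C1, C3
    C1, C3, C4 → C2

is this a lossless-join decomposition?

No

Common attributes: Schema1 ∩ Schema2 = {C1, C3}.
No dependency enlarges {C1, C3}, so (C1, C3)⁺ = {C1, C3}.
The closure contains neither all of Schema1 = {C1, C2, C3} nor all of Schema2 = {C1, C3, C4}, so the common attributes are not a superkey of either fragment. The join is lossy.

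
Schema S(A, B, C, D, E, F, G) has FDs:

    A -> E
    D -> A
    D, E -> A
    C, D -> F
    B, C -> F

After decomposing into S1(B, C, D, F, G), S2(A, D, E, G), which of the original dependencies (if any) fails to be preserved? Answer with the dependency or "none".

A → E lies within S2.
D → A lies within S2.
D, E → A lies within S2.
C, D → F lies within S1.
B, C → F lies within S1.
Every dependency is enforceable on the fragments, so the decomposition is dependency-preserving.

none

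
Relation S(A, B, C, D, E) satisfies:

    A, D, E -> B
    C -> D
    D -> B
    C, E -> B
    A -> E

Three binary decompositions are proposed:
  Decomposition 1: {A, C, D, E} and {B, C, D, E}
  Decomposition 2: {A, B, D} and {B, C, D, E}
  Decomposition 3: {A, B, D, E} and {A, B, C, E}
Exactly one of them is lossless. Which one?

Decomposition 1

Decomposition 1: common = {C, D, E}, closure = {B, C, D, E} → lossless.
Decomposition 2: common = {B, D}, closure = {B, D} → lossy.
Decomposition 3: common = {A, B, E}, closure = {A, B, E} → lossy.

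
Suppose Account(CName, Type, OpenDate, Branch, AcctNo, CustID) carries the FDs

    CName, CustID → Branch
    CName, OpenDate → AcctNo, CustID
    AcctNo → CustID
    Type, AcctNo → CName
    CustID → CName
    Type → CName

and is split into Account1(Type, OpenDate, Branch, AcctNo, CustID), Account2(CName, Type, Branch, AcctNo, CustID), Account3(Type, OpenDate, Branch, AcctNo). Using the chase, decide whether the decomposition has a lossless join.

Chase test. Columns are CName, Type, OpenDate, Branch, AcctNo, CustID; row i has aⱼ where attribute j ∈ Accounti, else bᵢⱼ.
Initial tableau (one row per fragment):
  row 1: b11 a2 a3 a4 a5 a6
  row 2: a1 a2 b23 a4 a5 a6
  row 3: b31 a2 a3 a4 a5 b36
Rows 1 and 3 agree on AcctNo; apply AcctNo→CustID and equate their CustID entries.
Rows 1 and 2 agree on Type, AcctNo; apply Type, AcctNo→CName and equate their CName entries.
Rows 1 and 3 agree on Type, AcctNo; apply Type, AcctNo→CName and equate their CName entries.
Row 1 is now all distinguished symbols — the join is lossless.

Yes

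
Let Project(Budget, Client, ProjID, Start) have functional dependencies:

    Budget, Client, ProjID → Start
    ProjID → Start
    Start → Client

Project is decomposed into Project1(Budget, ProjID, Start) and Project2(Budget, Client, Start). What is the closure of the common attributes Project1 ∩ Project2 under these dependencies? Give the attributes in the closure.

Project1 ∩ Project2 = {Budget, Start}.
Start → Client applies, adding Client
Closure: {Budget, Client, Start}.

Budget, Client, Start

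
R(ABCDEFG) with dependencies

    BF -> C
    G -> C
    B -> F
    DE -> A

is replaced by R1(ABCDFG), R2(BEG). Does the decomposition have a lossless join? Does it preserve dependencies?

lossy and not dependency-preserving

Lossless test: (BG)⁺ = {BCFG}, which is a superkey of neither fragment — lossy.
Dependency preservation: the restricted closure of {DE} across the fragments never reaches {A}, so DE → A cannot be enforced without a join — not preserved.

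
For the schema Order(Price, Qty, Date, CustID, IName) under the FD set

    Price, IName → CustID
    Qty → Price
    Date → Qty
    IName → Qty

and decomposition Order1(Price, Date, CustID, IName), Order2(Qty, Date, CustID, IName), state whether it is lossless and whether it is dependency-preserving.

Lossless test: (Date, CustID, IName)⁺ = {Price, Qty, Date, CustID, IName}, which contains all of one fragment — lossless.
Dependency preservation: the restricted closure of {Qty} across the fragments never reaches {Price}, so Qty → Price cannot be enforced without a join — not preserved.

lossless but not dependency-preserving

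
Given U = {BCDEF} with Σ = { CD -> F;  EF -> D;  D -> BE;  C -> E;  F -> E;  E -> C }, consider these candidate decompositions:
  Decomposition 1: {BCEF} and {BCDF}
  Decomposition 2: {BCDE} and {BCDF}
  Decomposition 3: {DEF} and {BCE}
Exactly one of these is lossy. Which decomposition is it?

Decomposition 1: common = {BCF}, closure = {BCDEF} → lossless.
Decomposition 2: common = {BCD}, closure = {BCDEF} → lossless.
Decomposition 3: common = {E}, closure = {CE} → lossy.

Decomposition 3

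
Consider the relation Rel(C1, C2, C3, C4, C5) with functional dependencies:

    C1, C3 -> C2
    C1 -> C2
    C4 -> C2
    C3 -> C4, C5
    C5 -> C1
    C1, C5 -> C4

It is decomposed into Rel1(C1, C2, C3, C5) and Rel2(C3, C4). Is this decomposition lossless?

Yes

Common attributes: Rel1 ∩ Rel2 = {C3}.
Closure of {C3}: C3 → C4, C5 applies, adding C4, C5; C5 → C1 applies, adding C1; C1, C3 → C2 applies, adding C2. So (C3)⁺ = {C1, C2, C3, C4, C5}.
This closure contains every attribute of Rel1, so Rel1 ∩ Rel2 → Rel1. The join is lossless.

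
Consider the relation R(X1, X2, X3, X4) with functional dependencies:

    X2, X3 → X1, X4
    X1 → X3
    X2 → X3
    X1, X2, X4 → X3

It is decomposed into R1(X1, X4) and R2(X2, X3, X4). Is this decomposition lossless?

Common attributes: R1 ∩ R2 = {X4}.
No dependency enlarges {X4}, so (X4)⁺ = {X4}.
The closure contains neither all of R1 = {X1, X4} nor all of R2 = {X2, X3, X4}, so the common attributes are not a superkey of either fragment. The join is lossy.

No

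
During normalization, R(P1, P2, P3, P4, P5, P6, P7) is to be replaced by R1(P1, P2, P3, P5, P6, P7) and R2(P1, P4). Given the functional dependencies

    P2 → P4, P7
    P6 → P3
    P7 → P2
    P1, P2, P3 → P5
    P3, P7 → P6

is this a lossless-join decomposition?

Common attributes: R1 ∩ R2 = {P1}.
No dependency enlarges {P1}, so (P1)⁺ = {P1}.
The closure contains neither all of R1 = {P1, P2, P3, P5, P6, P7} nor all of R2 = {P1, P4}, so the common attributes are not a superkey of either fragment. The join is lossy.

No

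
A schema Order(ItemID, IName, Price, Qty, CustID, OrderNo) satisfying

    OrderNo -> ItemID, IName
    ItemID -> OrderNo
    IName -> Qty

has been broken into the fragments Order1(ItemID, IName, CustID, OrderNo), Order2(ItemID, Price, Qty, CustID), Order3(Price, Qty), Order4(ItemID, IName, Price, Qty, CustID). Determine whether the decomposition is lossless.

Yes

Chase test. Columns are ItemID, IName, Price, Qty, CustID, OrderNo; row i has aⱼ where attribute j ∈ Orderi, else bᵢⱼ.
Initial tableau (one row per fragment):
  row 1: a1 a2 b13 b14 a5 a6
  row 2: a1 b22 a3 a4 a5 b26
  row 3: b31 b32 a3 a4 b35 b36
  row 4: a1 a2 a3 a4 a5 b46
Rows 1 and 2 agree on ItemID; apply ItemID→OrderNo and equate their OrderNo entries.
Rows 1 and 4 agree on ItemID; apply ItemID→OrderNo and equate their OrderNo entries.
Rows 1 and 4 agree on IName; apply IName→Qty and equate their Qty entries.
Rows 1 and 2 agree on OrderNo; apply OrderNo→ItemID, IName and equate their ItemID, IName entries.
Row 2 is now all distinguished symbols — the join is lossless.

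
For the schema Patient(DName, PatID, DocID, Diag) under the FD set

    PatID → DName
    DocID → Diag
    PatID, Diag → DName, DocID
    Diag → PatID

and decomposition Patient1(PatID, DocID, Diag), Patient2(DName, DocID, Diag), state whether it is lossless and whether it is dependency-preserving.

Lossless test: (DocID, Diag)⁺ = {DName, PatID, DocID, Diag}, which contains all of one fragment — lossless.
Dependency preservation: the restricted closure of {PatID} across the fragments never reaches {DName}, so PatID → DName cannot be enforced without a join — not preserved.

lossless but not dependency-preserving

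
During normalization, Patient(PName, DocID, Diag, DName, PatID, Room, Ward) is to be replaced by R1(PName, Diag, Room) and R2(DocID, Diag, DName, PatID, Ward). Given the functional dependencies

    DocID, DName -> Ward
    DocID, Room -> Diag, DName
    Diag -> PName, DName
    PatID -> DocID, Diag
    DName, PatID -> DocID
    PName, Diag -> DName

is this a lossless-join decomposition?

Common attributes: R1 ∩ R2 = {Diag}.
Closure of {Diag}: Diag → PName, DName applies, adding PName, DName. So (Diag)⁺ = {PName, Diag, DName}.
The closure contains neither all of R1 = {PName, Diag, Room} nor all of R2 = {DocID, Diag, DName, PatID, Ward}, so the common attributes are not a superkey of either fragment. The join is lossy.

No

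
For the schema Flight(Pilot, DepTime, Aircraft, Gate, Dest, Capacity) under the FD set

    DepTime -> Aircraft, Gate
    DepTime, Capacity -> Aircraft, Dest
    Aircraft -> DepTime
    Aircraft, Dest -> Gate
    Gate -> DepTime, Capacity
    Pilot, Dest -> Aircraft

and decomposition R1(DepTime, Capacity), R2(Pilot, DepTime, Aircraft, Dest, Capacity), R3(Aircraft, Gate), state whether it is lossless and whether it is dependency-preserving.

lossless and dependency-preserving

Lossless test (chase): Rows 1 and 2 agree on DepTime; apply DepTime→Aircraft, Gate and equate their Aircraft, Gate entries. Rows 1 and 2 agree on DepTime, Capacity; apply DepTime, Capacity→Aircraft, Dest and equate their Aircraft, Dest entries. Rows 1 and 3 agree on Aircraft; apply Aircraft→DepTime and equate their DepTime entries. Rows 1 and 3 agree on DepTime; apply DepTime→Aircraft, Gate and equate their Aircraft, Gate entries. Rows 1 and 3 agree on Gate; apply Gate→DepTime, Capacity and equate their DepTime, Capacity entries. Rows 1 and 3 agree on DepTime, Capacity; apply DepTime, Capacity→Aircraft, Dest and equate their Aircraft, Dest entries. Row 2 is now all distinguished symbols — the join is lossless.
Dependency preservation: DepTime → Aircraft, Gate; Aircraft, Dest → Gate; Gate → DepTime, Capacity are not contained in any single fragment, but the restricted closure of each left-hand side across the fragments still reaches the right-hand side; the remaining FDs each lie inside some fragment. All dependencies are preserved.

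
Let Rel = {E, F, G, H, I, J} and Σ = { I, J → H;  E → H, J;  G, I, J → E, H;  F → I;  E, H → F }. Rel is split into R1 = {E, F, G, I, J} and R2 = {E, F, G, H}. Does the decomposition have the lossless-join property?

Common attributes: R1 ∩ R2 = {E, F, G}.
Closure of {E, F, G}: E → H, J applies, adding H, J; F → I applies, adding I. So (E, F, G)⁺ = {E, F, G, H, I, J}.
This closure contains every attribute of R1, so R1 ∩ R2 → R1. The join is lossless.

Yes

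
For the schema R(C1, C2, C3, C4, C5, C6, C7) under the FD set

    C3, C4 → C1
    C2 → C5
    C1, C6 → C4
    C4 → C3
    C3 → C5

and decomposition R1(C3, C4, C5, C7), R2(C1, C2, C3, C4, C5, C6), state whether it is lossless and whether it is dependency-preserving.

lossy but dependency-preserving

Lossless test: (C3, C4, C5)⁺ = {C1, C3, C4, C5}, which is a superkey of neither fragment — lossy.
Dependency preservation: every FD's attributes lie within a single fragment, so each can be enforced locally — preserved.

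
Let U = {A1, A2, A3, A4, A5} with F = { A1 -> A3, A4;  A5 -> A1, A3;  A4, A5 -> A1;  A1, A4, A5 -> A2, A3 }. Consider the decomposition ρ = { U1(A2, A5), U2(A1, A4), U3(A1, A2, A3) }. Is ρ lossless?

No

Chase test. Columns are A1, A2, A3, A4, A5; row i has aⱼ where attribute j ∈ Ui, else bᵢⱼ.
Initial tableau (one row per fragment):
  row 1: b11 a2 b13 b14 a5
  row 2: a1 b22 b23 a4 b25
  row 3: a1 a2 a3 b34 b35
Rows 2 and 3 agree on A1; apply A1→A3, A4 and equate their A3, A4 entries.
No row becomes fully distinguished — the join is lossy.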